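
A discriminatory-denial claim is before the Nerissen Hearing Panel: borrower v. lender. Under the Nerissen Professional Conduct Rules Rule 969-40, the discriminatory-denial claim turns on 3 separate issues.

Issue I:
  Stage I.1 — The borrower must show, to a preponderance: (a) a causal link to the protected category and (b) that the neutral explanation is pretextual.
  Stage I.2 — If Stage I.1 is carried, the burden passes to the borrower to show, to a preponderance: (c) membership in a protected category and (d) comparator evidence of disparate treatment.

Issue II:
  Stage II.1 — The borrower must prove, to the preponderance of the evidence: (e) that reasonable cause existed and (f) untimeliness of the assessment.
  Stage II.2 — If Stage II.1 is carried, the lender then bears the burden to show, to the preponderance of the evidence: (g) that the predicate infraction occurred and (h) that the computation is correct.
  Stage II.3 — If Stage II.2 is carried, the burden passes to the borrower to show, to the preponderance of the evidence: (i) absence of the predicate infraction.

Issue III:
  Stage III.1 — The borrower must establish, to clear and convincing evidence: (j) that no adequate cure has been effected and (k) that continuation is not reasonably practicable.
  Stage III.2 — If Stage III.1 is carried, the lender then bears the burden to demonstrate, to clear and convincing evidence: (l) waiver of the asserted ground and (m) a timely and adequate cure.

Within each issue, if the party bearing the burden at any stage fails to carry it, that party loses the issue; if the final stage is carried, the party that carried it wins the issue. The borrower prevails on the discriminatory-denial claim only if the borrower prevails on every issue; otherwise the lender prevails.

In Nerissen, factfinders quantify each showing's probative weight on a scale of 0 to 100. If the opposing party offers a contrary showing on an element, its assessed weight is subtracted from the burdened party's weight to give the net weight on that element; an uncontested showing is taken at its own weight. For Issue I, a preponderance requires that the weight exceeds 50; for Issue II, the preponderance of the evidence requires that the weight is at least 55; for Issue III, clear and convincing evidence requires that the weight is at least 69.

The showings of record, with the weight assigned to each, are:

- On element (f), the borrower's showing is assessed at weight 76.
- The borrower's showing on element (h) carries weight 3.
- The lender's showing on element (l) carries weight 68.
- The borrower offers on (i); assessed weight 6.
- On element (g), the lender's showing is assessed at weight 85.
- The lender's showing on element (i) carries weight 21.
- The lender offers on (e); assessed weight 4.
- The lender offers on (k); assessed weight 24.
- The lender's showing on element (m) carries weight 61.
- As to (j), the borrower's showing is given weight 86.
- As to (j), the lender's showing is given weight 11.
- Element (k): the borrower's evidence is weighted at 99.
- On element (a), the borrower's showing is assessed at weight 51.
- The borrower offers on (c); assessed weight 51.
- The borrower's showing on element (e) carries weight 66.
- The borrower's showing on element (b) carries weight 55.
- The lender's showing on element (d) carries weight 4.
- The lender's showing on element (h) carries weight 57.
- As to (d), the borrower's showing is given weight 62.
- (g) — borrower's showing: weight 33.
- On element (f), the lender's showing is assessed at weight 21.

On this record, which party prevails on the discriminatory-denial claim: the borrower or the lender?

borrower

— Issue I —
At Stage I.1 the borrower must meet a preponderance (weight exceeds 50): on (a) the weight is 51, which does exceed 50, so (a) meets the standard; on (b) the weight is 55, which does exceed 50, so (b) meets the standard.
  All elements met. The borrower retains the burden for Stage I.2.
At Stage I.2 the borrower must meet a preponderance (weight exceeds 50): on (c) the weight is 51, which does exceed 50, so (c) meets the standard; on (d) the weight is 62 less the opposing 4 gives net 58, > 50, so (d) meets the standard.
  All elements met at the final stage.
With every stage satisfied, the borrower prevails on this issue.
— Issue II —
Stage II.1 — burden on borrower; standard: the preponderance of the evidence (weight is at least 55).
    (e): 66 − 4 = 62 ≥ 55 [met]
    (f): 76 − 21 = 55 ≥ 55 [met]
  Stage II.1 carried; the burden shifts to the lender.
Stage II.2 — burden on lender; standard: the preponderance of the evidence (weight is at least 55).
    (g): 85 − 33 = 52 < 55 [not met]
    (h): 57 − 3 = 54 < 55 [not met]
  Not every element is met, so the lender fails to carry Stage II.2.
So the borrower prevails on this issue.
— Issue III —
Stage III.1 (borrower, clear and convincing evidence, weight is at least 69): (j) net 86−11=75 ≥ 69 — meets; (k) net 99−24=75 ≥ 69 — meets.
  Stage III.1 carried; the burden shifts to the lender.
Stage III.2 (lender, clear and convincing evidence, weight is at least 69): (l) 68 < 69 — fails; (m) 61 < 69 — fails.
  Stage III.2 not carried; the lender fails its burden.
The analysis ends at Stage III.2; the borrower prevails on this issue.
Per-issue: Issue I → borrower; Issue II → borrower; Issue III → borrower. The borrower must prevail on every issue; overall, the borrower prevails.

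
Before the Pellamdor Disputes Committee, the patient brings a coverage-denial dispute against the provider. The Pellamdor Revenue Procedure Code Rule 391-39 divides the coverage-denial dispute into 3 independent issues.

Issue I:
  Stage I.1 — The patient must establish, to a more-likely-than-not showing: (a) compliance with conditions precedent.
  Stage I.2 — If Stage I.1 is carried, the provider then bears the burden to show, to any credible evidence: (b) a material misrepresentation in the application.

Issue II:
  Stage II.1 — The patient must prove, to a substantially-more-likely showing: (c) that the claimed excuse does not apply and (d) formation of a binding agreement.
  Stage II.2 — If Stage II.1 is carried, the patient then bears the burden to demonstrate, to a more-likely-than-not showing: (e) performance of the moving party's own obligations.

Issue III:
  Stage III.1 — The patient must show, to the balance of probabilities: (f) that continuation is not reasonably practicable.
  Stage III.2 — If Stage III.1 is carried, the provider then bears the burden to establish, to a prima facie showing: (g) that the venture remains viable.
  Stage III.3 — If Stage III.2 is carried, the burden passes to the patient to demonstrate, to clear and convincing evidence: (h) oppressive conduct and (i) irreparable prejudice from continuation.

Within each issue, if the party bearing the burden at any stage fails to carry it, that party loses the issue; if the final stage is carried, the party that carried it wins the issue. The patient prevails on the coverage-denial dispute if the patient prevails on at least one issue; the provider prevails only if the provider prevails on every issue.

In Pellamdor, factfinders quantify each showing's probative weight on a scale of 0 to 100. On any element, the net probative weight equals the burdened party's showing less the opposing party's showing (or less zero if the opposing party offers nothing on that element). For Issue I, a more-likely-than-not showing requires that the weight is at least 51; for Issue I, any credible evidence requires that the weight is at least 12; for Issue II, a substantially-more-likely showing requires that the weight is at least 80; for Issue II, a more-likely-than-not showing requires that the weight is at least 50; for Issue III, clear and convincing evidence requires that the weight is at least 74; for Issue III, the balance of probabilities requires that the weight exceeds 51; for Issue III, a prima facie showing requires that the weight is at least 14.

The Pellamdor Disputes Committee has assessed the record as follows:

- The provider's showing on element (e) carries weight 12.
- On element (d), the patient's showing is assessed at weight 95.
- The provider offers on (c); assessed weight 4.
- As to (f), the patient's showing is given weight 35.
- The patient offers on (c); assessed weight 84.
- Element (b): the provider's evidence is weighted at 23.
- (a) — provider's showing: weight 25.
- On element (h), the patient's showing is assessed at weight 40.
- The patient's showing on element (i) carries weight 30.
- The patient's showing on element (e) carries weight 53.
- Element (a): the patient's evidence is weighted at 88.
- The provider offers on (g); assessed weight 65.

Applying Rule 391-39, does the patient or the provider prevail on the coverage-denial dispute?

— Issue I —
Stage I.1 — burden on patient; standard: a more-likely-than-not showing (weight is at least 51).
    (a): 88 − 25 = 63 ≥ 51 [met]
  Stage I.1 carried; the burden shifts to the provider.
Stage I.2 — burden on provider; standard: any credible evidence (weight is at least 12).
    (b): 23 ≥ 12 [met]
  The provider carries the last stage.
Every stage carried; the provider prevails on this issue.
— Issue II —
Stage II.1 (patient, a substantially-more-likely showing, weight is at least 80): (c) net 84−4=80 ≥ 80 — meets; (d) 95 ≥ 80 — meets.
  Stage II.1 is satisfied; the patient continues to bear the burden.
Stage II.2 (patient, a more-likely-than-not showing, weight is at least 50): (e) net 53−12=41 < 50 — fails.
  Stage II.2 not carried; the patient fails its burden.
The analysis ends at Stage II.2; the provider prevails on this issue.
— Issue III —
Stage III.1 — burden on patient; standard: the balance of probabilities (weight exceeds 51).
    (f): 35 ≤ 51 [not met]
  Not every element is met, so the patient fails to carry Stage III.1.
So the provider prevails on this issue.
Per-issue: Issue I → provider; Issue II → provider; Issue III → provider. The patient must prevail on at least one issue; overall, the provider prevails.

provider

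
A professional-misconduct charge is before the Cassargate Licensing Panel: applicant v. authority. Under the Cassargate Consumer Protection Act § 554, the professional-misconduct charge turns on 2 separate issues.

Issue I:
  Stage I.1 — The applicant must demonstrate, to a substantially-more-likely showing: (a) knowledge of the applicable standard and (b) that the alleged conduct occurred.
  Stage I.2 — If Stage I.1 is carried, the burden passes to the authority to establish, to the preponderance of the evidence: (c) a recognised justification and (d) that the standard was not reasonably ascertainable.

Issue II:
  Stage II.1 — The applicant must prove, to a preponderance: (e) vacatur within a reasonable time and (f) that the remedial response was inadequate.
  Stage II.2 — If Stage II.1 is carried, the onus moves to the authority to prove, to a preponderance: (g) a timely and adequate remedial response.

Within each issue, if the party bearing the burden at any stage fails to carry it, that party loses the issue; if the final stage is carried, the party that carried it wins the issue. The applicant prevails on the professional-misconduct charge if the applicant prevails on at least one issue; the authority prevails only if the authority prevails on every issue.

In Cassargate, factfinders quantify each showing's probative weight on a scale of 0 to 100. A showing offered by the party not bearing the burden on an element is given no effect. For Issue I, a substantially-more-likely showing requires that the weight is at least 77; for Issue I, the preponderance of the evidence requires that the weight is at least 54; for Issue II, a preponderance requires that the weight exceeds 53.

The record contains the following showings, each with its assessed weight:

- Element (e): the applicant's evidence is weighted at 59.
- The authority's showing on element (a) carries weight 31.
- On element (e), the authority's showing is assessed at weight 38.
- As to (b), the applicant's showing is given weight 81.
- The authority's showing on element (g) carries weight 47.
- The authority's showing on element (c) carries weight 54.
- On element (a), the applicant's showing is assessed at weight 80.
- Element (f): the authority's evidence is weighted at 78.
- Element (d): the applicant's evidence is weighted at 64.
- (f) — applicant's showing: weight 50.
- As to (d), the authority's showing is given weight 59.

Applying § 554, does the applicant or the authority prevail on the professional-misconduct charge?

authority

— Issue I —
Stage I.1 (applicant, a substantially-more-likely showing, weight is at least 77): (a) 80 (authority's 31 disregarded) ≥ 77 — meets; (b) 81 ≥ 77 — meets.
  Stage I.1 is satisfied; the onus moves to the authority.
Stage I.2 (authority, the preponderance of the evidence, weight is at least 54): (c) 54 ≥ 54 — meets; (d) 59 (applicant's 64 disregarded) ≥ 54 — meets.
  The authority carries the last stage.
With every stage satisfied, the authority prevails on this issue.
— Issue II —
Stage II.1 (applicant, a preponderance, weight exceeds 53): (e) 59 (authority's 38 disregarded) > 53 — meets; (f) 50 (authority's 78 disregarded) ≤ 53 — fails.
  The applicant does not carry Stage II.1.
The authority prevails on this issue.
Per-issue: Issue I → authority; Issue II → authority. The applicant must prevail on at least one issue; overall, the authority prevails.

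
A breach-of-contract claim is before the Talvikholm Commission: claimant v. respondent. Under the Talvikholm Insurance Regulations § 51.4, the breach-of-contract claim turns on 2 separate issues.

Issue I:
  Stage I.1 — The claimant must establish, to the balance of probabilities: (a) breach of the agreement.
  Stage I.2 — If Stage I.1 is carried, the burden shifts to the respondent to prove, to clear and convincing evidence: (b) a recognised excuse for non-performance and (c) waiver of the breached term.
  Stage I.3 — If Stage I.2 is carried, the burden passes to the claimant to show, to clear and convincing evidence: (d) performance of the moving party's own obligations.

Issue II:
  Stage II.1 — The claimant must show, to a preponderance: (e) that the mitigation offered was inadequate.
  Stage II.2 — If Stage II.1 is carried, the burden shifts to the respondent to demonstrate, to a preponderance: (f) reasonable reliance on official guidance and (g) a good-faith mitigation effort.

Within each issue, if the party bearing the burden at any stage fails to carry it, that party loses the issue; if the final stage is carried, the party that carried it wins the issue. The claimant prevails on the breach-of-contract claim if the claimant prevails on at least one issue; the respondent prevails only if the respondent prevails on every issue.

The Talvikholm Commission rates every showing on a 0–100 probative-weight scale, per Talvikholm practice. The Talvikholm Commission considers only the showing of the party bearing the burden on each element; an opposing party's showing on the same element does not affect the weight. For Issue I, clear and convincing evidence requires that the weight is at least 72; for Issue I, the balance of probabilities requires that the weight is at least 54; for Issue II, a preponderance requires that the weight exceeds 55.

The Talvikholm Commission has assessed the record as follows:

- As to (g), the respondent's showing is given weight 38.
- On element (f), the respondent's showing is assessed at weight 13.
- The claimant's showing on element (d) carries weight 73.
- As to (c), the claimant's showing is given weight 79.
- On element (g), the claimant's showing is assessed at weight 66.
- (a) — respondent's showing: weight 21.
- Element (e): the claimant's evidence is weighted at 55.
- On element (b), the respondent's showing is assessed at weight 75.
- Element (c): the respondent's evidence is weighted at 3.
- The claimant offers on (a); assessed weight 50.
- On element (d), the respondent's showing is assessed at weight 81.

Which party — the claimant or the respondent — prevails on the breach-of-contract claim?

— Issue I —
At Stage I.1 the claimant must meet the balance of probabilities (weight is at least 54): on (a) the weight is 50 (the respondent's 21 is given no effect), < 54, so (a) does not meet the standard.
  The claimant does not carry Stage I.1.
The respondent prevails on this issue.
— Issue II —
Stage II.1 (claimant, a preponderance, weight exceeds 55): (e) 55 ≤ 55 — fails.
  The claimant does not carry Stage II.1.
So the respondent prevails on this issue.
Per-issue: Issue I → respondent; Issue II → respondent. The claimant must prevail on at least one issue; overall, the respondent prevails.

respondent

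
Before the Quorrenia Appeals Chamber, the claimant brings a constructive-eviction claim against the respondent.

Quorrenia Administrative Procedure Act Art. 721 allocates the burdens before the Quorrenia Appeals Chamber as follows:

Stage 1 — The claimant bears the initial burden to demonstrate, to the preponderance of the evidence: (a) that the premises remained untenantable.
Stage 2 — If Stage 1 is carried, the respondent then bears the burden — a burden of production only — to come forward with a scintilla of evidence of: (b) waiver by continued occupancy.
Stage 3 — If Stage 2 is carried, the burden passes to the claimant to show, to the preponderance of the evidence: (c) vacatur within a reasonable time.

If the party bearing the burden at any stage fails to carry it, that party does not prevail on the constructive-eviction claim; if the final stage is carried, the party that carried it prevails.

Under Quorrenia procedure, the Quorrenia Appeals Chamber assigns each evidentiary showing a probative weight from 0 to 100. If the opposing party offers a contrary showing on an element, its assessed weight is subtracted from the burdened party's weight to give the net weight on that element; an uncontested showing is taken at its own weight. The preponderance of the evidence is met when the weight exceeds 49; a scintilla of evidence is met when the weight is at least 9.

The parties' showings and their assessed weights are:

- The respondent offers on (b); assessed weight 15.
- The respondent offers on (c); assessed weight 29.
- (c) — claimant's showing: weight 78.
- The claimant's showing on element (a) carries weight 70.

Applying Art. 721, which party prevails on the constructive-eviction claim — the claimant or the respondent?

At Stage 1 the claimant must meet the preponderance of the evidence (weight exceeds 49): on (a) the weight is 70, which does exceed 49, so (a) meets the standard.
  The claimant carries Stage 1; the respondent now bears the burden.
At Stage 2 the respondent must meet a scintilla of evidence (weight is at least 9): on (b) the weight is 15, which does reach 9, so (b) meets the standard.
  Stage 2 carried; the burden shifts to the claimant.
At Stage 3 the claimant must meet the preponderance of the evidence (weight exceeds 49): on (c) the weight is 78 less the opposing 29 gives net 49, which does not exceed 49, so (c) does not meet the standard.
  The claimant does not carry Stage 3.
So the respondent prevails.

respondent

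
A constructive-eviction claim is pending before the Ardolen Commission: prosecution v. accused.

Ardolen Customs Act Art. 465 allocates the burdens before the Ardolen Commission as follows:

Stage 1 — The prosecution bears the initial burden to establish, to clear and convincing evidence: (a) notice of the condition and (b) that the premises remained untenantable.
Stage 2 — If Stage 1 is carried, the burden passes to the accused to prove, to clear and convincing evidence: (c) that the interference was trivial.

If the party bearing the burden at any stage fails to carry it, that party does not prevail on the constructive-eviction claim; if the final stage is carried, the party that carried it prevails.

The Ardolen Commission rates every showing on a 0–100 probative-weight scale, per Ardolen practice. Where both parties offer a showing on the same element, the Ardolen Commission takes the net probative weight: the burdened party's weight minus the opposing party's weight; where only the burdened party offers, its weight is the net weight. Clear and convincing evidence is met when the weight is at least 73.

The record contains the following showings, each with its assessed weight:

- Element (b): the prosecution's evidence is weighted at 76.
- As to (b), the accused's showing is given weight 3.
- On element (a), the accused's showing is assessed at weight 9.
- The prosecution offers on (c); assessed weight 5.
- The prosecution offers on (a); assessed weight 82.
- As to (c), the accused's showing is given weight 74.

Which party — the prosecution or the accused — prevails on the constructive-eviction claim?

Stage 1 (prosecution, clear and convincing evidence, weight is at least 73): (a) net 82−9=73 ≥ 73 — meets; (b) net 76−3=73 ≥ 73 — meets.
  All elements met. The burden passes to the accused.
Stage 2 (accused, clear and convincing evidence, weight is at least 73): (c) net 74−5=69 < 73 — fails.
  Stage 2 not carried; the accused fails its burden.
So the prosecution prevails.

prosecution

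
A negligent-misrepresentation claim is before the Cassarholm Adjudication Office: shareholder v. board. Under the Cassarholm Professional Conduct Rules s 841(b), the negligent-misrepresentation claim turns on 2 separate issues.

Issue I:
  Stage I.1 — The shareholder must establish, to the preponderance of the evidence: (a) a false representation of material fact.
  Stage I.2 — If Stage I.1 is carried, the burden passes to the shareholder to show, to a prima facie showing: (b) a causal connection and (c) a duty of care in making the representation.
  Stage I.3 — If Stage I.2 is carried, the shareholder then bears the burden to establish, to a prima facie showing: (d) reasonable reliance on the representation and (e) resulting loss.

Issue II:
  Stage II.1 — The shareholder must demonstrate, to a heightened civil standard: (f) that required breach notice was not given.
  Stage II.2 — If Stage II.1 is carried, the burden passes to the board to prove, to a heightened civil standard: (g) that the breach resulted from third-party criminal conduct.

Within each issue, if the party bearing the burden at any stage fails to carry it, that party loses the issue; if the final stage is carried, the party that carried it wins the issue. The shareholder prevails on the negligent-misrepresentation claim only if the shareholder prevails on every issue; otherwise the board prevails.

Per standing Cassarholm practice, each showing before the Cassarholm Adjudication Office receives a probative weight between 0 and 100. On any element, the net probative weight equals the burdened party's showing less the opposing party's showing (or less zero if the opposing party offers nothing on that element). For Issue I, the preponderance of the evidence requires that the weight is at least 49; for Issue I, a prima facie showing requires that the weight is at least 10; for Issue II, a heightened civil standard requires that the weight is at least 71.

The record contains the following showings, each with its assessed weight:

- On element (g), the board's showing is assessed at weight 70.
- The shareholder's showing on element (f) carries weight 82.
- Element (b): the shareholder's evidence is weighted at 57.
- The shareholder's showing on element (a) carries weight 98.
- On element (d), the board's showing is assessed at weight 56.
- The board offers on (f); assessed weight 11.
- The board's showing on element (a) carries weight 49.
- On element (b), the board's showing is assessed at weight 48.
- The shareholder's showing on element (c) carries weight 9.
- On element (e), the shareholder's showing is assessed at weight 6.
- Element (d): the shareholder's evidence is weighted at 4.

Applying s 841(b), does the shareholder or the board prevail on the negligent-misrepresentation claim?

board

— Issue I —
Stage I.1 — burden on shareholder; standard: the preponderance of the evidence (weight is at least 49).
    (a): 98 − 49 = 49 ≥ 49 [met]
  Stage I.1 carried; the burden remains with the shareholder.
Stage I.2 — burden on shareholder; standard: a prima facie showing (weight is at least 10).
    (b): 57 − 48 = 9 < 10 [not met]
    (c): 9 < 10 [not met]
  Stage I.2 not carried; the shareholder fails its burden.
The analysis ends at Stage I.2; the board prevails on this issue.
— Issue II —
Stage II.1 (shareholder, a heightened civil standard, weight is at least 71): (f) net 82−11=71 ≥ 71 — meets.
  Stage II.1 is satisfied; the onus moves to the board.
Stage II.2 (board, a heightened civil standard, weight is at least 71): (g) 70 < 71 — fails.
  The board does not carry Stage II.2.
The shareholder prevails on this issue.
Per-issue: Issue I → board; Issue II → shareholder. The shareholder must prevail on every issue; overall, the board prevails.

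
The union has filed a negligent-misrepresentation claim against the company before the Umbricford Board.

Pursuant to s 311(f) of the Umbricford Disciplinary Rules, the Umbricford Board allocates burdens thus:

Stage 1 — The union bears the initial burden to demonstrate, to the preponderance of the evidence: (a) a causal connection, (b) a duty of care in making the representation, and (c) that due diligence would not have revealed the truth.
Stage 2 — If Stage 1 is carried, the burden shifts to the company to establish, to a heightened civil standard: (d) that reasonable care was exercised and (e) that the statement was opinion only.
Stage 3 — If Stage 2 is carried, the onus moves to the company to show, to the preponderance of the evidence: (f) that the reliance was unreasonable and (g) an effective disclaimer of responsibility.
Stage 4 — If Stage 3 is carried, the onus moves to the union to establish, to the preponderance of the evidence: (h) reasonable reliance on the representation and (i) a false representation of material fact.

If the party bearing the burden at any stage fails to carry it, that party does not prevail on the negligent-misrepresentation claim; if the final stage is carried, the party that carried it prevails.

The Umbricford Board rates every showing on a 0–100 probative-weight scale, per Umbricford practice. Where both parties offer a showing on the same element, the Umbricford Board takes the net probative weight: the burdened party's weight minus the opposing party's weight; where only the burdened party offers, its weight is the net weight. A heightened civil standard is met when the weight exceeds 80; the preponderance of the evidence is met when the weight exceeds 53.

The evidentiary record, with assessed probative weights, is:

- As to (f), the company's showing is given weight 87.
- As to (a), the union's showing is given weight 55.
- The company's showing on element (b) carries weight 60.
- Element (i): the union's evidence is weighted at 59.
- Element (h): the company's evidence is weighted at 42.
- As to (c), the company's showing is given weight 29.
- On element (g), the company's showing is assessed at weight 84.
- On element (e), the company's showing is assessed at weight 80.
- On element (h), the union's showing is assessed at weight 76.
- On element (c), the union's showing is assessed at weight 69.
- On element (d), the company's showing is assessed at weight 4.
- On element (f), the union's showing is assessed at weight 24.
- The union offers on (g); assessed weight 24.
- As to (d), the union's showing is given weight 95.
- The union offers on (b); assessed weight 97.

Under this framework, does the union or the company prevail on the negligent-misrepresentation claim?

Stage 1 — burden on union; standard: the preponderance of the evidence (weight exceeds 53).
    (a): 55 > 53 [met]
    (b): 97 − 60 = 37 ≤ 53 [not met]
    (c): 69 − 29 = 40 ≤ 53 [not met]
  Stage 1 not carried; the union fails its burden.
The company prevails.

company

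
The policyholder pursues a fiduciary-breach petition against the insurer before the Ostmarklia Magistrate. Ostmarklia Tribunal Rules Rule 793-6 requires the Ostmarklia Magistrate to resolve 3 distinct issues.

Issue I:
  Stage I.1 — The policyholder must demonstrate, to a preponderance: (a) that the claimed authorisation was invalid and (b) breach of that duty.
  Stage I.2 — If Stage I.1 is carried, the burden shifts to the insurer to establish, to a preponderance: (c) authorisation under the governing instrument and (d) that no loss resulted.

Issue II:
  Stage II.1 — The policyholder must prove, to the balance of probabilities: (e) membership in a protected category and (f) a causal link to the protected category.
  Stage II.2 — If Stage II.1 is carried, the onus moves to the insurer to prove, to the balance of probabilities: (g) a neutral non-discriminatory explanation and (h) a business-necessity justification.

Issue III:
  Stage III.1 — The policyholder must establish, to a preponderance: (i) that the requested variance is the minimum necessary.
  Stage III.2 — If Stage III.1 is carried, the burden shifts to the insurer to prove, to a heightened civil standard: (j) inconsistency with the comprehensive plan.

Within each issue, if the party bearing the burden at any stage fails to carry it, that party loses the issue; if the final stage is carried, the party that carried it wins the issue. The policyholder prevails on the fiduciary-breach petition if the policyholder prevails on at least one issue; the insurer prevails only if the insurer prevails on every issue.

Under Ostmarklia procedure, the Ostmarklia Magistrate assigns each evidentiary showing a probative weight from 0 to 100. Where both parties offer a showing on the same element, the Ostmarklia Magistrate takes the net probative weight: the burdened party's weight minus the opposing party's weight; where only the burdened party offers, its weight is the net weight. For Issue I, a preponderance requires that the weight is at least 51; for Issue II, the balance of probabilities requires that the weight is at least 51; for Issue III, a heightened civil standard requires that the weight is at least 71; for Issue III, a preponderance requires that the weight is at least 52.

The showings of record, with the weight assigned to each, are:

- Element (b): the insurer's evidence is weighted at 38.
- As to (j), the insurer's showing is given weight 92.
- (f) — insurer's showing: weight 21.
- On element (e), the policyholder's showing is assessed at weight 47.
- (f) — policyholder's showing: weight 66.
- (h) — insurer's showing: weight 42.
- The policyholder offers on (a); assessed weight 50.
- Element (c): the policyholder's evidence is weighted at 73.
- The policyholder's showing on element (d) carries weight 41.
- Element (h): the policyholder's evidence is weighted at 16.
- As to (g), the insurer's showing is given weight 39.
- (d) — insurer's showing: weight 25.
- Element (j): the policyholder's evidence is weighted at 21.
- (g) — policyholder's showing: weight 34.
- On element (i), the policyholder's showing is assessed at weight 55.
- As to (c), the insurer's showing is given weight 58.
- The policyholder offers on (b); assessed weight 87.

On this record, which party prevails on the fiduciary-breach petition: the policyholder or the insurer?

insurer

— Issue I —
Stage I.1 (policyholder, a preponderance, weight is at least 51): (a) 50 < 51 — fails; (b) net 87−38=49 < 51 — fails.
  The policyholder does not carry Stage I.1.
The analysis ends at Stage I.1; the insurer prevails on this issue.
— Issue II —
Stage II.1 — burden on policyholder; standard: the balance of probabilities (weight is at least 51).
    (e): 47 < 51 [not met]
    (f): 66 − 21 = 45 < 51 [not met]
  The policyholder does not carry Stage II.1.
So the insurer prevails on this issue.
— Issue III —
At Stage III.1 the policyholder must meet a preponderance (weight is at least 52): on (i) the weight is 55, which does reach 52, so (i) meets the standard.
  The policyholder carries Stage III.1; the insurer now bears the burden.
At Stage III.2 the insurer must meet a heightened civil standard (weight is at least 71): on (j) the weight is 92 less the opposing 21 gives net 71, ≥ 71, so (j) meets the standard.
  Stage III.2 carried; the final stage is satisfied.
With every stage satisfied, the insurer prevails on this issue.
Per-issue: Issue I → insurer; Issue II → insurer; Issue III → insurer. The policyholder must prevail on at least one issue; overall, the insurer prevails.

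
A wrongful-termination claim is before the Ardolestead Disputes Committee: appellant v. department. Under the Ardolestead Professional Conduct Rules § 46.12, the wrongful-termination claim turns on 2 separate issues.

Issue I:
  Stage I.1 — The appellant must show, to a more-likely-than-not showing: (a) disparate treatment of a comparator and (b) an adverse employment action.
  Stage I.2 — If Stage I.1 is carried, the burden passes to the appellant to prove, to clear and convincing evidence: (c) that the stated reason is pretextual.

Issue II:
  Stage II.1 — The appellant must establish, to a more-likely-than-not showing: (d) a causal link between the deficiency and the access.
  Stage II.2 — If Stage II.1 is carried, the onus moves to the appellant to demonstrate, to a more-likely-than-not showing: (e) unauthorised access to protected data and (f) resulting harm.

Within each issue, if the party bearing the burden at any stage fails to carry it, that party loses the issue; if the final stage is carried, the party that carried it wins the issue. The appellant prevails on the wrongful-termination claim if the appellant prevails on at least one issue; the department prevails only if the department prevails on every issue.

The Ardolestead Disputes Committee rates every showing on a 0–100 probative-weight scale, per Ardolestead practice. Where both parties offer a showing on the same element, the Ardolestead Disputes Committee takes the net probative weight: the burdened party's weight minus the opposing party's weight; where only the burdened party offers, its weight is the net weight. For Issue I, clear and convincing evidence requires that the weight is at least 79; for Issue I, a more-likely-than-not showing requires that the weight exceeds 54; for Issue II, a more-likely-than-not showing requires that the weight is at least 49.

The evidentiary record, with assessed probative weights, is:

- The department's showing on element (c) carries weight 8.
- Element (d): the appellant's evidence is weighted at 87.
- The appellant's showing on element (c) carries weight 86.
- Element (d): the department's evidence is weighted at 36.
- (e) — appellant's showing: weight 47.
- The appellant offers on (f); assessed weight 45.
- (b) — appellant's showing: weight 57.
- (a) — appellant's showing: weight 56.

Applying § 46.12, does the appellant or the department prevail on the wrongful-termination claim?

— Issue I —
At Stage I.1 the appellant must meet a more-likely-than-not showing (weight exceeds 54): on (a) the weight is 56, > 54, so (a) meets the standard; on (b) the weight is 57, which does exceed 54, so (b) meets the standard.
  All elements met. The appellant retains the burden for Stage I.2.
At Stage I.2 the appellant must meet clear and convincing evidence (weight is at least 79): on (c) the weight is 86 less the opposing 8 gives net 78, which does not reach 79, so (c) does not meet the standard.
  Not every element is met, so the appellant fails to carry Stage I.2.
The department prevails on this issue.
— Issue II —
Stage II.1 — burden on appellant; standard: a more-likely-than-not showing (weight is at least 49).
    (d): 87 − 36 = 51 ≥ 49 [met]
  Stage II.1 carried; the burden remains with the appellant.
Stage II.2 — burden on appellant; standard: a more-likely-than-not showing (weight is at least 49).
    (e): 47 < 49 [not met]
    (f): 45 < 49 [not met]
  Stage II.2 not carried; the appellant fails its burden.
The analysis ends at Stage II.2; the department prevails on this issue.
Per-issue: Issue I → department; Issue II → department. The appellant must prevail on at least one issue; overall, the department prevails.

department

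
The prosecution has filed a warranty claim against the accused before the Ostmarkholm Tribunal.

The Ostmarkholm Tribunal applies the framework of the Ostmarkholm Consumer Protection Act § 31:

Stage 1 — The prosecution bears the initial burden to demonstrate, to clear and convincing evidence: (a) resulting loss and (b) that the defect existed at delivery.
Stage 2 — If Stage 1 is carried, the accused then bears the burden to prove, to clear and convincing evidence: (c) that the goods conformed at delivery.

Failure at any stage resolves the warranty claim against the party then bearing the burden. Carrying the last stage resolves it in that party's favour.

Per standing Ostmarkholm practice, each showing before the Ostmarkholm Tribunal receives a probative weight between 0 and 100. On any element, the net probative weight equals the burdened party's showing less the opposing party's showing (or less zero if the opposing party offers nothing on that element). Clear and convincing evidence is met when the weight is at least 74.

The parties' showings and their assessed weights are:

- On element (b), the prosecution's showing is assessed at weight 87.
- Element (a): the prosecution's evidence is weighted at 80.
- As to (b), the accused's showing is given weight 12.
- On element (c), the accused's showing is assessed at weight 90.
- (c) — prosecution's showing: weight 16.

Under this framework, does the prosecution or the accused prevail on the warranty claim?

accused

Stage 1 (prosecution, clear and convincing evidence, weight is at least 74): (a) 80 ≥ 74 — meets; (b) net 87−12=75 ≥ 74 — meets.
  Stage 1 carried; the burden shifts to the accused.
Stage 2 (accused, clear and convincing evidence, weight is at least 74): (c) net 90−16=74 ≥ 74 — meets.
  Stage 2 carried; the final stage is satisfied.
With every stage satisfied, the accused prevails.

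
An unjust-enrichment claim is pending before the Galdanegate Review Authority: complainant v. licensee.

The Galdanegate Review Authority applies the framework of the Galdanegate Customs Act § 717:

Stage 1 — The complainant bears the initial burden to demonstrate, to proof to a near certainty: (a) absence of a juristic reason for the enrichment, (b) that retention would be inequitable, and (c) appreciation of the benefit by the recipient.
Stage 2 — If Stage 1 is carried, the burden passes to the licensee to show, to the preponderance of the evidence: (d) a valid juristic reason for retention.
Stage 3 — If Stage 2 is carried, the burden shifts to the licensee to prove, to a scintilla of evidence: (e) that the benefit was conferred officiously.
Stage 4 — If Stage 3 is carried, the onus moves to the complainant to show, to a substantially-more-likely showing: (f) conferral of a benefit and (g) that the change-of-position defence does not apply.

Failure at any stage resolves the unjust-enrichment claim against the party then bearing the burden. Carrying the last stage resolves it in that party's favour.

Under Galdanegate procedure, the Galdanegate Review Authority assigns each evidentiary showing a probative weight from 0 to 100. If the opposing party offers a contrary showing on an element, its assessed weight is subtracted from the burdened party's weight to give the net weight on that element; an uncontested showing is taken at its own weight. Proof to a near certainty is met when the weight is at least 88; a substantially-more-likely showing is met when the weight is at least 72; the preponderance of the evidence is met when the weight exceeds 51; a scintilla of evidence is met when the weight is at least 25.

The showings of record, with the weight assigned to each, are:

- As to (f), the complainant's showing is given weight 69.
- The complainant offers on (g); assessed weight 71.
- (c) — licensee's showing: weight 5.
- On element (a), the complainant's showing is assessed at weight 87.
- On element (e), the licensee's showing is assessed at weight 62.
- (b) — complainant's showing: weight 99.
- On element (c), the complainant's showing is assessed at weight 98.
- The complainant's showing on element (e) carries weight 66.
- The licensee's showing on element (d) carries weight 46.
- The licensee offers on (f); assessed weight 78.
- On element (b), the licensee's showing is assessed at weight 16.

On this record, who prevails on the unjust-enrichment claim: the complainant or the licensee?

Stage 1 — burden on complainant; standard: proof to a near certainty (weight is at least 88).
    (a): 87 < 88 [not met]
    (b): 99 − 16 = 83 < 88 [not met]
    (c): 98 − 5 = 93 ≥ 88 [met]
  The complainant does not carry Stage 1.
The licensee prevails.

licensee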